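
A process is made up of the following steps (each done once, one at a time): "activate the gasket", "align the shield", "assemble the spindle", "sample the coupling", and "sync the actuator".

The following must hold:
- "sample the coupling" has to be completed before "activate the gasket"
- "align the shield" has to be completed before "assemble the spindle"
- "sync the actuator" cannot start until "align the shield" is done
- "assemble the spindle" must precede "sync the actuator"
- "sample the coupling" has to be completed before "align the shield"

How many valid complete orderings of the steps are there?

"sample the coupling" is the only step with nothing required before it, so every ordering starts there.
Counting all ways to extend the partial order to a total order gives 4.

4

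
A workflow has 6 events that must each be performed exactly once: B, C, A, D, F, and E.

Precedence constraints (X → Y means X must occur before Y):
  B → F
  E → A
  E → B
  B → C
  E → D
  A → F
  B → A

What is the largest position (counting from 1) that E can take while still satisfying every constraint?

The events that are forced after E, directly or by a chain of constraints, are B, C, A, D, F. That's 5 events.
With 5 mandatory successors out of 6 events total, the latest slot for E is 6−5 = 1, and it's reachable by doing all non-successors before E.

1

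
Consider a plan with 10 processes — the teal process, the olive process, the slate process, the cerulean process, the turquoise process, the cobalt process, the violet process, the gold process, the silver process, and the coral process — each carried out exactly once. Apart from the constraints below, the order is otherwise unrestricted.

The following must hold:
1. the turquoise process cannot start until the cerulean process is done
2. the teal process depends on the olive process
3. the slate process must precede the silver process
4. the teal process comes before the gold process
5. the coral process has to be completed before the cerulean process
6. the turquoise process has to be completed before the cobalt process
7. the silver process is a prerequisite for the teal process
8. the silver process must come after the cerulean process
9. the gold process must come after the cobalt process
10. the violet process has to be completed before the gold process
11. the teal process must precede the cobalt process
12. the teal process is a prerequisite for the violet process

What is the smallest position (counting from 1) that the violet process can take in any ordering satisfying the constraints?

7

The processes that are forced before the violet process, directly or transitively, are the teal process, the olive process, the slate process, the cerulean process, the silver process, the coral process. That's 6 processes.
With 6 mandatory predecessors, the earliest the violet process can sit is position 6+1 = 7, and placing just those 6 first achieves it.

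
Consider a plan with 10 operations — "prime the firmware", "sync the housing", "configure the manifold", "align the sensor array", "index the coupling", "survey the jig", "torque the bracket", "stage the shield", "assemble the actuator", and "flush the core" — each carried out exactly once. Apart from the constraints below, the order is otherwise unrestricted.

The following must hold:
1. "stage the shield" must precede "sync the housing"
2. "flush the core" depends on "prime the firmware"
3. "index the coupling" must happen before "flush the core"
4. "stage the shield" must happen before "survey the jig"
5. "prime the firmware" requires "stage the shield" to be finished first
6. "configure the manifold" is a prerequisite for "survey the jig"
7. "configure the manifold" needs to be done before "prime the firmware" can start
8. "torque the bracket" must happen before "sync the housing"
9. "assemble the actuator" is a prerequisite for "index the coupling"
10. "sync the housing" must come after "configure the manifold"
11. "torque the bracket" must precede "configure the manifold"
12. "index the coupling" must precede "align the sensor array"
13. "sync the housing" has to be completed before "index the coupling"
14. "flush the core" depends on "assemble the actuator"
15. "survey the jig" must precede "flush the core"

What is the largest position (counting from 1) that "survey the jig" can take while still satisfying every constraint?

The only operation forced after "survey the jig" (directly or by a chain) is "flush the core".
With 1 mandatory successor out of 10 operations total, the latest slot for "survey the jig" is 10−1 = 9, and it's reachable by doing all non-successors before "survey the jig".

9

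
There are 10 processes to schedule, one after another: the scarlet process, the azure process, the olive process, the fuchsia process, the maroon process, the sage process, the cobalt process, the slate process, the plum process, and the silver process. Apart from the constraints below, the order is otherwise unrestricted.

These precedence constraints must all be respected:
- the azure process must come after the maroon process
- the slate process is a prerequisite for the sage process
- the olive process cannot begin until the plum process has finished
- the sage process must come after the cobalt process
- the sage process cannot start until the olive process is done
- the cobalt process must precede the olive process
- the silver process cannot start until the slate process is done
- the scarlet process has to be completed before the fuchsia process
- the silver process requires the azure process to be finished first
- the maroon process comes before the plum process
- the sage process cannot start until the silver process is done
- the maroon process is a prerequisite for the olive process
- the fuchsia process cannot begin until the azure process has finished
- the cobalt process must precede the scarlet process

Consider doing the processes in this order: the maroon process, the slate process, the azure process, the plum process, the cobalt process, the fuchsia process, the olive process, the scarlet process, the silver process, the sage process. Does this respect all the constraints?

The sequence places the fuchsia process ahead of the scarlet process.
Since the scarlet process is required before the fuchsia process, the ordering is invalid.

No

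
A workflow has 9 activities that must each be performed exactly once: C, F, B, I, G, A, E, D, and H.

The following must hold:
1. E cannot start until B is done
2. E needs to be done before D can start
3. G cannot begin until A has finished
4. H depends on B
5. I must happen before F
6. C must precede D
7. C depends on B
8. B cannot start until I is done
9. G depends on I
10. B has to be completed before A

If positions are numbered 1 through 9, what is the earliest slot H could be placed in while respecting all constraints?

Every activity that must precede H has to come before it. Tracing all chains that end at H, those activities are: B, I — 2 in total.
With 2 mandatory predecessors, the earliest H can sit is position 2+1 = 3, and placing just those 2 first achieves it.

3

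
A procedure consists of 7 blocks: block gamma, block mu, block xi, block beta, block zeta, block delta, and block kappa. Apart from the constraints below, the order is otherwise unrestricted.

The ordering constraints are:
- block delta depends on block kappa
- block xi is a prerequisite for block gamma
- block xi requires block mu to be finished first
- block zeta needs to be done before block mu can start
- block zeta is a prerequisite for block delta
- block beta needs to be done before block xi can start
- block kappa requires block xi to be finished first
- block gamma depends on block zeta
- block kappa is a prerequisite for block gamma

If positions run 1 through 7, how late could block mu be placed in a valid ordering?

3

Following every chain forward from block mu, the blocks that must come later are block gamma, block xi, block delta, block kappa — 4 of them.
With 4 mandatory successors out of 7 blocks total, the latest slot for block mu is 7−4 = 3, and it's reachable by doing all non-successors before block mu.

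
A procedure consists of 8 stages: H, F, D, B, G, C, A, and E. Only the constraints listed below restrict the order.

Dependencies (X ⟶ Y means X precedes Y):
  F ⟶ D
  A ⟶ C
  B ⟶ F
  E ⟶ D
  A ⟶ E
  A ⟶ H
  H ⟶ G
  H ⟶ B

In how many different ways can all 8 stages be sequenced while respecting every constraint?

Only A has no prerequisites, so it must go first.
Enumerating by repeatedly choosing an available stage (one whose prerequisites are all placed) gives 133 distinct complete orderings.

133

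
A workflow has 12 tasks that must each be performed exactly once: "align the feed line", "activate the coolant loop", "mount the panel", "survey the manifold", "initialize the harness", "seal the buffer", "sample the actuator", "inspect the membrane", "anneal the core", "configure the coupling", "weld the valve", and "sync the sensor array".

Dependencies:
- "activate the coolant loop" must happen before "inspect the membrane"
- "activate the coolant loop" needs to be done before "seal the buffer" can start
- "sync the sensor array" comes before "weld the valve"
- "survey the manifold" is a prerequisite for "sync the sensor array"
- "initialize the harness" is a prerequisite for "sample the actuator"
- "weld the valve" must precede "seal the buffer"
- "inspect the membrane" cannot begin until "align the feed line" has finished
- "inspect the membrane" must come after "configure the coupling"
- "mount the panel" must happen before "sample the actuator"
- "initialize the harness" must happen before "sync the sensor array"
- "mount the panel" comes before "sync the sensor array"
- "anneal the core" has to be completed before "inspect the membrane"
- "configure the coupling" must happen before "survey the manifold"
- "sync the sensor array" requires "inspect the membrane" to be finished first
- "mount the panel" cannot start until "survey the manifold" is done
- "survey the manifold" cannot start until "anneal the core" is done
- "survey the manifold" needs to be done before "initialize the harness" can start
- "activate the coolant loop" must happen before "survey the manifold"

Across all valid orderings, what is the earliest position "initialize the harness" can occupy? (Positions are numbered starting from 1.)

The tasks that are forced before "initialize the harness", directly or transitively, are "activate the coolant loop", "survey the manifold", "anneal the core", "configure the coupling". That's 4 tasks.
With 4 mandatory predecessors, the earliest "initialize the harness" can sit is position 4+1 = 5, and placing just those 4 first achieves it.

5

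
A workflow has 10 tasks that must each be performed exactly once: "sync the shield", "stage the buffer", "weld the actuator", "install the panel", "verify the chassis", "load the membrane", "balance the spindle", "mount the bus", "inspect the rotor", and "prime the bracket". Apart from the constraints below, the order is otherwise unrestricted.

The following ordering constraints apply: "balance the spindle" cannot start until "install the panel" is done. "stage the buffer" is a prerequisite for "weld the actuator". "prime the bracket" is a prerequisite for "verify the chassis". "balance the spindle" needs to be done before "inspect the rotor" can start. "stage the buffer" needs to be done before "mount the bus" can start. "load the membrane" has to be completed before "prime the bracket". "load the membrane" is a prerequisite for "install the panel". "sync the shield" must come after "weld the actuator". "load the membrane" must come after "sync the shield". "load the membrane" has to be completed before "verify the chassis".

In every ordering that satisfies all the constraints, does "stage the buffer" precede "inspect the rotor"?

Yes

Tracing the constraints gives a chain: "stage the buffer" → "weld the actuator" → "sync the shield" → "load the membrane" → "install the panel" → "balance the spindle" → "inspect the rotor".
That forces "stage the buffer" before "inspect the rotor" in every valid schedule.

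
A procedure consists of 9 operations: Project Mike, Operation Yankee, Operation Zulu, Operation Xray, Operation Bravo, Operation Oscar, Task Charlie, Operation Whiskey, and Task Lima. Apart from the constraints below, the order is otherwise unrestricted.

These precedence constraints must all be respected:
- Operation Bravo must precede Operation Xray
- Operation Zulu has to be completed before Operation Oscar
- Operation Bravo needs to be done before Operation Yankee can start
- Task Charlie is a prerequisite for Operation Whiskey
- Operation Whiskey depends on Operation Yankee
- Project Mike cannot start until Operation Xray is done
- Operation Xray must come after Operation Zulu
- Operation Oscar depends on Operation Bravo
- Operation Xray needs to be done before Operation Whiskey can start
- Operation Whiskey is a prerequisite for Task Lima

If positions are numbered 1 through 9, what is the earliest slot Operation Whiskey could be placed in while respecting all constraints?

Every operation that must precede Operation Whiskey has to come before it. Tracing all chains that end at Operation Whiskey, those operations are: Operation Yankee, Operation Zulu, Operation Xray, Operation Bravo, Task Charlie — 5 in total.
With 5 mandatory predecessors, the earliest Operation Whiskey can sit is position 5+1 = 6, and placing just those 5 first achieves it.

6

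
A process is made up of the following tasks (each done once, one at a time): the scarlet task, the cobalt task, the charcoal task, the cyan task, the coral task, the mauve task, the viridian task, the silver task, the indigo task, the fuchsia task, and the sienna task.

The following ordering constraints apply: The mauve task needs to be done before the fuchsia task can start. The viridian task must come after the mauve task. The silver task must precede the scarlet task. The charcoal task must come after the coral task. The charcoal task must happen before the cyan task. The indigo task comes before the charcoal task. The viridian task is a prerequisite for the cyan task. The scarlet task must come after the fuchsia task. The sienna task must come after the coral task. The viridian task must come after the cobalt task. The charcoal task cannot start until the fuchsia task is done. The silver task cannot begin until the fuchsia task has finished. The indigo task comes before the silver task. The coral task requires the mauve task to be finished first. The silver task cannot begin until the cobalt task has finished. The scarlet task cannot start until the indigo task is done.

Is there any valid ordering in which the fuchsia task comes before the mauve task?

There is a dependency chain the mauve task → the fuchsia task, so the fuchsia task always comes after the mauve task.
So no valid ordering can have the fuchsia task before the mauve task.

No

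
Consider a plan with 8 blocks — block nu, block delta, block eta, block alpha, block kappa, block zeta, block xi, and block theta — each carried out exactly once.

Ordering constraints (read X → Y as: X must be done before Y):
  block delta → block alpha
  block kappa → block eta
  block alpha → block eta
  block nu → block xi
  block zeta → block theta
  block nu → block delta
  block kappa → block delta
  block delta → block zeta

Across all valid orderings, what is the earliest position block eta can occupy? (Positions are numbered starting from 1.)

Every block that must precede block eta has to come before it. Tracing all chains that end at block eta, those blocks are: block nu, block delta, block alpha, block kappa — 4 in total.
With 4 mandatory predecessors, the earliest block eta can sit is position 4+1 = 5, and placing just those 4 first achieves it.

5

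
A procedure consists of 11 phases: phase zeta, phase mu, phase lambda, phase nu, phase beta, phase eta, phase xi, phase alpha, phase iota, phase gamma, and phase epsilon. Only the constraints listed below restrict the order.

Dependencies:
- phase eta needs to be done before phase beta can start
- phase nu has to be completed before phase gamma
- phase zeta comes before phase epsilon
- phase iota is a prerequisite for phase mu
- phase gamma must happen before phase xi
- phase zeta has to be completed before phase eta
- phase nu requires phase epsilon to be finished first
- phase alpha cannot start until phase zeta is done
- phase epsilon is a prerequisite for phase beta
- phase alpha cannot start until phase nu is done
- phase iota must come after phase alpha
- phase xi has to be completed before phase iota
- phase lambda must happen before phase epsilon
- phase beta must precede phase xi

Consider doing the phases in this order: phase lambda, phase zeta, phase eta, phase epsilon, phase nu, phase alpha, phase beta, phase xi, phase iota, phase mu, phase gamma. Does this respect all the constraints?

No

Here phase gamma comes after phase xi.
That contradicts the constraint that phase gamma must precede phase xi.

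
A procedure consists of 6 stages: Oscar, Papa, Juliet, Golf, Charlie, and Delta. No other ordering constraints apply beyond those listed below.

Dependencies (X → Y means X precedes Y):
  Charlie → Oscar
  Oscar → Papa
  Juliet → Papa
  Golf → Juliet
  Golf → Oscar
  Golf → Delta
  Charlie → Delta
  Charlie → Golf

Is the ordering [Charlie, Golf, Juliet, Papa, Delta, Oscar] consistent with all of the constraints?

No

The sequence places Papa ahead of Oscar.
Since Oscar is required before Papa, the ordering is invalid.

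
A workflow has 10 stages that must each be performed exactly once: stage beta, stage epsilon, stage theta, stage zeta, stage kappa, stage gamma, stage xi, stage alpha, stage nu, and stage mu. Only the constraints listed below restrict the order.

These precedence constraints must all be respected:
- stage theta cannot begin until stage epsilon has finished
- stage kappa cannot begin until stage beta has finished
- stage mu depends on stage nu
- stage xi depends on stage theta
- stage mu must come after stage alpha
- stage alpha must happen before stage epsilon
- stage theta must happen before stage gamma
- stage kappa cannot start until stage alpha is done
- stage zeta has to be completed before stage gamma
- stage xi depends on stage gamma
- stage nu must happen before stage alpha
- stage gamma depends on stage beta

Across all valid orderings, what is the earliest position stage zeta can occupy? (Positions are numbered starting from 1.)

1

No constraint forces any other stage before stage zeta, so it can be placed first.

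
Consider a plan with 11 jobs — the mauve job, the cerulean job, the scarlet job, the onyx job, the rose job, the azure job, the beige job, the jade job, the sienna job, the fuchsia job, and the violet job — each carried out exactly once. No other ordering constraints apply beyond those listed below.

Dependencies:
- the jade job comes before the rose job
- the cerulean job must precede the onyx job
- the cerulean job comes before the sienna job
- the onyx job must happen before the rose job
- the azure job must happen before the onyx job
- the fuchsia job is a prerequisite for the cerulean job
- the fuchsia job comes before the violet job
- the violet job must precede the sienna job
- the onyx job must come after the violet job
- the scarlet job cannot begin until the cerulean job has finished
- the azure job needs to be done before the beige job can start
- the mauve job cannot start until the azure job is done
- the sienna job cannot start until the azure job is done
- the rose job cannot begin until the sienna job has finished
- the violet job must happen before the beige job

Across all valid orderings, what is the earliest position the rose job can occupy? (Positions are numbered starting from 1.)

The jobs that are forced before the rose job, directly or transitively, are the cerulean job, the onyx job, the azure job, the jade job, the sienna job, the fuchsia job, the violet job. That's 7 jobs.
So at minimum 7 jobs come before the rose job, putting the rose job no earlier than position 8. That position is achievable by scheduling exactly those predecessors first.

8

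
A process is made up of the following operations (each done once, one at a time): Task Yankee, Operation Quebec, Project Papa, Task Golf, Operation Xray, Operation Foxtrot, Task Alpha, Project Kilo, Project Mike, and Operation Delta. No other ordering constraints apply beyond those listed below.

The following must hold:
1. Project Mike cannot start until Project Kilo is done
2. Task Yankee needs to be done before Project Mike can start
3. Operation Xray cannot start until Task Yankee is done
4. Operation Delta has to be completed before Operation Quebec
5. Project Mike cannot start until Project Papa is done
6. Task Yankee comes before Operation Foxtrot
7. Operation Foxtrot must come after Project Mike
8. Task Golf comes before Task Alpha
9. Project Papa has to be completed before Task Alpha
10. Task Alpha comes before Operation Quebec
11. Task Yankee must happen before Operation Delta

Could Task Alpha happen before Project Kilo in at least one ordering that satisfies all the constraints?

Yes

The constraints leave Task Alpha and Project Kilo unordered relative to each other; nothing requires Project Kilo earlier.
So a valid ordering placing Task Alpha earlier than Project Kilo exists.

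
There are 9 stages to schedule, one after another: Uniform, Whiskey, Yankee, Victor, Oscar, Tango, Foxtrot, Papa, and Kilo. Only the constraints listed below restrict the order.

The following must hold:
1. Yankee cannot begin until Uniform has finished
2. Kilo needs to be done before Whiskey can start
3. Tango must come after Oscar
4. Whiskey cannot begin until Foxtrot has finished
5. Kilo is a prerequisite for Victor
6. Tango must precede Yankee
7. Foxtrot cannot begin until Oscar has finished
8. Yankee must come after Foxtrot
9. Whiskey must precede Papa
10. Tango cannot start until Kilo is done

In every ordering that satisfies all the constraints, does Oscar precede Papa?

Tracing the constraints gives a chain: Oscar → Foxtrot → Whiskey → Papa.
Hence Oscar necessarily comes before Papa.

Yes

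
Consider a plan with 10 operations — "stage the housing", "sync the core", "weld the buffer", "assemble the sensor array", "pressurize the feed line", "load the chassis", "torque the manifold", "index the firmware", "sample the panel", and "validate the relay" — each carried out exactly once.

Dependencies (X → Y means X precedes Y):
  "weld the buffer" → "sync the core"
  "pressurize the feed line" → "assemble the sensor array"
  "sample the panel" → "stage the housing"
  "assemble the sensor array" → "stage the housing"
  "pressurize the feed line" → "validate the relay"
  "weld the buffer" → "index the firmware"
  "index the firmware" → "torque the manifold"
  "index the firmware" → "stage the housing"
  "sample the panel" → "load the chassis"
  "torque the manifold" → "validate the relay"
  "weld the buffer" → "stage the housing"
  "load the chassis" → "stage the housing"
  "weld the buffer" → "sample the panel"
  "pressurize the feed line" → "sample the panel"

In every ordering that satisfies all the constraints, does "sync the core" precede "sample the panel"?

No

"sync the core" and "sample the panel" are not related by any chain of constraints.
A valid ordering placing "sample the panel" before "sync the core" exists, so the answer is no.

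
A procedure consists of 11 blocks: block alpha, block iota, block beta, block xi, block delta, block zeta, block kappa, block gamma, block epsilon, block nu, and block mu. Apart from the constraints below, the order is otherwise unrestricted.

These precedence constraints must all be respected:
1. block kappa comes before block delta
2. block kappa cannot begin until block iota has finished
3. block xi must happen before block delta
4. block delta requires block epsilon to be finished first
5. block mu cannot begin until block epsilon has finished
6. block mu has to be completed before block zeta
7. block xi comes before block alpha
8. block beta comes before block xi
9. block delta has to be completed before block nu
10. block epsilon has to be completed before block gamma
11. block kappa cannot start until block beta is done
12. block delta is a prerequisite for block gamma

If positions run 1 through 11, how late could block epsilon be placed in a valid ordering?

6

Every block that must follow block epsilon has to come after it. Tracing all chains starting from block epsilon, those blocks are: block delta, block zeta, block gamma, block nu, block mu — 5 in total.
With 5 mandatory successors out of 11 blocks total, the latest slot for block epsilon is 11−5 = 6, and it's reachable by doing all non-successors before block epsilon.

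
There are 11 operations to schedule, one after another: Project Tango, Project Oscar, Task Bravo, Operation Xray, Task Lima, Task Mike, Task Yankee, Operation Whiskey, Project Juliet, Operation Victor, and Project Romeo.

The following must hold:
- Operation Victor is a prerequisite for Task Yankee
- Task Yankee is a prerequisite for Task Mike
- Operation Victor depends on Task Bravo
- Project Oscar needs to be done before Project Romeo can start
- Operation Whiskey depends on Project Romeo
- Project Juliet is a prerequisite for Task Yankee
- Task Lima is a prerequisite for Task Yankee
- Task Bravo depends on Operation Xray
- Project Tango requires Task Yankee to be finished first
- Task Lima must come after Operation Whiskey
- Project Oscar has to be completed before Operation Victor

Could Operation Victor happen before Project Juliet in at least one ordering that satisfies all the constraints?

The constraints leave Operation Victor and Project Juliet unordered relative to each other; nothing requires Project Juliet earlier.
So a valid ordering placing Operation Victor earlier than Project Juliet exists.

Yes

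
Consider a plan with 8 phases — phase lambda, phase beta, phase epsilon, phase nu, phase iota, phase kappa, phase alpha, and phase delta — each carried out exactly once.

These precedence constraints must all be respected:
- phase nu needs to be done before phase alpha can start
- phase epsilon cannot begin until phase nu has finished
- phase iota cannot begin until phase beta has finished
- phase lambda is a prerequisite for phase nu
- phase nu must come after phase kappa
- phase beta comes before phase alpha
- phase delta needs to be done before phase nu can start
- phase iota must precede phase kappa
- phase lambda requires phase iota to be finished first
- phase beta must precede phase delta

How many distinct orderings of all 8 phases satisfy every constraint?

Phase beta is the only phase with nothing required before it, so every ordering starts there.
Systematically extending each partial ordering one phase at a time and counting, there are 16 complete orderings.

16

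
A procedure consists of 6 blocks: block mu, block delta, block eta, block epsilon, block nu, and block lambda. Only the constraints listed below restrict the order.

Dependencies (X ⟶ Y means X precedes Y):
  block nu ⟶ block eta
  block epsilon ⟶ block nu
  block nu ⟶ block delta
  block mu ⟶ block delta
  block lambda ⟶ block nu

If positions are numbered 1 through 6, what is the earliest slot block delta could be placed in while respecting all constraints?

Every block that must precede block delta has to come before it. Tracing all chains that end at block delta, those blocks are: block mu, block epsilon, block nu, block lambda — 4 in total.
So at minimum 4 blocks come before block delta, putting block delta no earlier than position 5. That position is achievable by scheduling exactly those predecessors first.

5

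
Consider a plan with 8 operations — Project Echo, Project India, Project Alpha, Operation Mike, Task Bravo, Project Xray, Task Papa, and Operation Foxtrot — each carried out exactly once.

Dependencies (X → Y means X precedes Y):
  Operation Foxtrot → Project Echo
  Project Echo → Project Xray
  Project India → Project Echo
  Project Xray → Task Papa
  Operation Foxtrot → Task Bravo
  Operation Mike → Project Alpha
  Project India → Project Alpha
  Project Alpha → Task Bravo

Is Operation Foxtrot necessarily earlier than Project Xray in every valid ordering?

Yes

There is a constraint chain Operation Foxtrot → Project Echo → Project Xray.
So Operation Foxtrot must precede Project Xray in any valid ordering.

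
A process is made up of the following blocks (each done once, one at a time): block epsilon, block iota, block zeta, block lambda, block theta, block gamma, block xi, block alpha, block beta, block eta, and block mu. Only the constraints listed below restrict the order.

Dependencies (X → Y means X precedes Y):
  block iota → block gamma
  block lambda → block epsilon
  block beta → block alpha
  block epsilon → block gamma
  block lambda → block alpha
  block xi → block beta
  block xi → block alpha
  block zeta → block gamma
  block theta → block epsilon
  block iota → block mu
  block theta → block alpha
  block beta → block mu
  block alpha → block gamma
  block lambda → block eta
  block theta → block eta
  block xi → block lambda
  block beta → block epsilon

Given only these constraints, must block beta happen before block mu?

Following the dependencies: block beta → block mu.
That forces block beta before block mu in every valid schedule.

Yes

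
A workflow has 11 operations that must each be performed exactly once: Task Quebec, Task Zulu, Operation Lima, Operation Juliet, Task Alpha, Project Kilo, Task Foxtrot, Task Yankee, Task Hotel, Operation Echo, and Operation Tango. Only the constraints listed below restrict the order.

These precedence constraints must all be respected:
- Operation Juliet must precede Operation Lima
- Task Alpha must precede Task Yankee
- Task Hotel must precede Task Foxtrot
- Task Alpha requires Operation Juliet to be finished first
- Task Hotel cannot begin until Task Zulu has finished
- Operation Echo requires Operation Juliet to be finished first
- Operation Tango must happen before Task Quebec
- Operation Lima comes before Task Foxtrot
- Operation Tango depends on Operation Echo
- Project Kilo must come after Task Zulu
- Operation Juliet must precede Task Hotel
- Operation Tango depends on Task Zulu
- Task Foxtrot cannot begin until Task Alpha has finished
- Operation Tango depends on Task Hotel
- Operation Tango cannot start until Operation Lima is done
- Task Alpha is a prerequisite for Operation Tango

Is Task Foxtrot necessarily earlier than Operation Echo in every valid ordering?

No

No chain of constraints connects Task Foxtrot to Operation Echo in either direction.
So Task Foxtrot can come before Operation Echo or after — it is not forced.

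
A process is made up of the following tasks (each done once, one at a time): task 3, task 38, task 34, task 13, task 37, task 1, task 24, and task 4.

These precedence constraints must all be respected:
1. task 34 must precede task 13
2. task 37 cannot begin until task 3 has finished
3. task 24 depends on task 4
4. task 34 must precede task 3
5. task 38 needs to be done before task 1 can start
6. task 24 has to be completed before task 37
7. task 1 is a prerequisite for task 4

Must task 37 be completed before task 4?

In fact the dependencies run the other way: task 4 → task 24 → task 37.
So task 37 does not have to come before task 4 — it cannot.

No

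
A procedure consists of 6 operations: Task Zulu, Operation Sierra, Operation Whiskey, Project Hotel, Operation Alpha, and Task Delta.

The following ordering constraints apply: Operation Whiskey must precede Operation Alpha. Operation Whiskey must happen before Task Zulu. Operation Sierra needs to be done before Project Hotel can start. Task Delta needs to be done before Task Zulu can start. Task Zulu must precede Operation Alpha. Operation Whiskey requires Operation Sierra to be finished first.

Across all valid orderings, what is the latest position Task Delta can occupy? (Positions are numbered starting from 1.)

4

The operations that are forced after Task Delta, directly or by a chain of constraints, are Task Zulu, Operation Alpha. That's 2 operations.
So at least 2 operations follow Task Delta, putting Task Delta no later than position 4. That position is achievable by scheduling everything else first.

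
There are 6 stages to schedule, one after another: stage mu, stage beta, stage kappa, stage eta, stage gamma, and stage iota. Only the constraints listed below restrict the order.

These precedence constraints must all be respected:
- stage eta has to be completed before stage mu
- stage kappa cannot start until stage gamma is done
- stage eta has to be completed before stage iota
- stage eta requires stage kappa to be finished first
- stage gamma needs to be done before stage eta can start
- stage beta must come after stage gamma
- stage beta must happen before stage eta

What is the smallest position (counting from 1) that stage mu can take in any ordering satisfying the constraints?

The stages that are forced before stage mu, directly or transitively, are stage beta, stage kappa, stage eta, stage gamma. That's 4 stages.
So at minimum 4 stages come before stage mu, putting stage mu no earlier than position 5. That position is achievable by scheduling exactly those predecessors first.

5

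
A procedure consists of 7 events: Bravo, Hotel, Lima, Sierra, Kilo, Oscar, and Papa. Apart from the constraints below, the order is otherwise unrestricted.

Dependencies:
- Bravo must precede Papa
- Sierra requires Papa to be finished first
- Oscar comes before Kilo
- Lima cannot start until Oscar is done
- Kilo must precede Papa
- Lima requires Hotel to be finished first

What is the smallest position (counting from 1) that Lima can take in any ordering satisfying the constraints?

3

Every event that must precede Lima has to come before it. Tracing all chains that end at Lima, those events are: Hotel, Oscar — 2 in total.
So at minimum 2 events come before Lima, putting Lima no earlier than position 3. That position is achievable by scheduling exactly those predecessors first.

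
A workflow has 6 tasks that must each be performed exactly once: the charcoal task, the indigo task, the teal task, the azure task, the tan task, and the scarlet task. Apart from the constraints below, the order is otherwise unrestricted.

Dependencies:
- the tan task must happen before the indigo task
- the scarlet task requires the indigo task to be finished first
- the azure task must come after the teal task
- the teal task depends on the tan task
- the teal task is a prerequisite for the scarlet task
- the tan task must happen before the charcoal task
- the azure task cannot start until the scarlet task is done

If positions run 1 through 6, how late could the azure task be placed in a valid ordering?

6

The azure task has no required successors, so nothing stops it from going last (position 6).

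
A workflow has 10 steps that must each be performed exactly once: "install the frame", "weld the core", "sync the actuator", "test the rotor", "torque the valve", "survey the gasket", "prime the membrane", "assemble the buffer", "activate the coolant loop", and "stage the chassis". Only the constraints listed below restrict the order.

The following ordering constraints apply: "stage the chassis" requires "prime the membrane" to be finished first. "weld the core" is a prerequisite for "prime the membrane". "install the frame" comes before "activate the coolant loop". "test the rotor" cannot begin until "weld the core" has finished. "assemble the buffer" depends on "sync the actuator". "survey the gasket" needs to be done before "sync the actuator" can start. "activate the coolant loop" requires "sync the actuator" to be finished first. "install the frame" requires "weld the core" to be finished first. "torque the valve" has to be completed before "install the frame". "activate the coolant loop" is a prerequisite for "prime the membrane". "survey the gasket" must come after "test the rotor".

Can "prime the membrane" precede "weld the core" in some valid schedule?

Following "weld the core" → "prime the membrane", "weld the core" must precede "prime the membrane" in every valid ordering.
So no valid ordering can have "prime the membrane" before "weld the core".

No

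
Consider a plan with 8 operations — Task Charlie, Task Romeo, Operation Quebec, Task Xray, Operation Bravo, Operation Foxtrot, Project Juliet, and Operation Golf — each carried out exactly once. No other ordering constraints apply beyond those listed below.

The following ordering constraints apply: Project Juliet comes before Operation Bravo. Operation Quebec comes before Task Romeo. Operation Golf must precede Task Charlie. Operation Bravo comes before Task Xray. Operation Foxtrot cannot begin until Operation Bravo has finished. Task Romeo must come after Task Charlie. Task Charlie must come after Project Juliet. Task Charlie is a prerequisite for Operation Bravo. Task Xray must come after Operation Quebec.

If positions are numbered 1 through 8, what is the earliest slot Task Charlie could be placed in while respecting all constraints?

3

The operations that are forced before Task Charlie, directly or transitively, are Project Juliet, Operation Golf. That's 2 operations.
So at minimum 2 operations come before Task Charlie, putting Task Charlie no earlier than position 3. That position is achievable by scheduling exactly those predecessors first.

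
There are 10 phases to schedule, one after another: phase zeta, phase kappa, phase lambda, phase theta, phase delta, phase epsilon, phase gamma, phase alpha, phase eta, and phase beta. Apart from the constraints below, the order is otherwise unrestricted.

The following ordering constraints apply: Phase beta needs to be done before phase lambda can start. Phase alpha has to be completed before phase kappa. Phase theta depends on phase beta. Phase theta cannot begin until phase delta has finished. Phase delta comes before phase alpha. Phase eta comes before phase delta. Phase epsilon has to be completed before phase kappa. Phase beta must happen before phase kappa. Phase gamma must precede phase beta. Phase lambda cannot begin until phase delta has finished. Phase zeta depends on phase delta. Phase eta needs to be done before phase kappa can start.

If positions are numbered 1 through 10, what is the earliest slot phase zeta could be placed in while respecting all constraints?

3

Every phase that must precede phase zeta has to come before it. Tracing all chains that end at phase zeta, those phases are: phase delta, phase eta — 2 in total.
With 2 mandatory predecessors, the earliest phase zeta can sit is position 2+1 = 3, and placing just those 2 first achieves it.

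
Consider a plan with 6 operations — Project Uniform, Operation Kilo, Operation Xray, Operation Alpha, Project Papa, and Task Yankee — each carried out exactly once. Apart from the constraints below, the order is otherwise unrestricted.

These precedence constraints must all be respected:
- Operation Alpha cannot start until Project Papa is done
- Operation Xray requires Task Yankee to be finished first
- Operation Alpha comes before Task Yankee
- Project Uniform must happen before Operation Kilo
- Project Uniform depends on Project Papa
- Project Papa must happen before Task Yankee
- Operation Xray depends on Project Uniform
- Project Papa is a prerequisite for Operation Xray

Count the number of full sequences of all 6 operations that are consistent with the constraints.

Only Project Papa has no prerequisites, so it must go first.
Systematically extending each partial ordering one operation at a time and counting, there are 9 complete orderings.

9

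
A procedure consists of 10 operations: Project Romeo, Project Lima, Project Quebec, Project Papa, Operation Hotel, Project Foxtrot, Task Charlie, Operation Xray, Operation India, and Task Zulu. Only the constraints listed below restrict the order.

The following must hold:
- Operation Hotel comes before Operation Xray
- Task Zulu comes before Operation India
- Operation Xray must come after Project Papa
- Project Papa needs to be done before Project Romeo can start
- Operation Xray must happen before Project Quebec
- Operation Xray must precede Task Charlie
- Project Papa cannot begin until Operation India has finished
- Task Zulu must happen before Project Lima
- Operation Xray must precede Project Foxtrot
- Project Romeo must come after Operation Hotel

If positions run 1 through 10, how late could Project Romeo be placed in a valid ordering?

10

Project Romeo has no required successors, so nothing stops it from going last (position 10).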